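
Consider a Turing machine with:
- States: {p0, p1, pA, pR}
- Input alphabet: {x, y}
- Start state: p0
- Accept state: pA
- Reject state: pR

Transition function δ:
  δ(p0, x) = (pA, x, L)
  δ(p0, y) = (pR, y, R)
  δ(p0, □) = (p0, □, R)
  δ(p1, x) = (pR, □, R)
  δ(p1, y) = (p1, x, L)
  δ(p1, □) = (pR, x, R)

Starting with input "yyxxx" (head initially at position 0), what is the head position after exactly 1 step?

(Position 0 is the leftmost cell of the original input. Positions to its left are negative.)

Execution trace (head position shown):
Step 0: [p0]yyxxx  (head at position 0)
Step 1: move right → y[pR]yxxx  (head at position 1)

After 1 step, the head is at position 1.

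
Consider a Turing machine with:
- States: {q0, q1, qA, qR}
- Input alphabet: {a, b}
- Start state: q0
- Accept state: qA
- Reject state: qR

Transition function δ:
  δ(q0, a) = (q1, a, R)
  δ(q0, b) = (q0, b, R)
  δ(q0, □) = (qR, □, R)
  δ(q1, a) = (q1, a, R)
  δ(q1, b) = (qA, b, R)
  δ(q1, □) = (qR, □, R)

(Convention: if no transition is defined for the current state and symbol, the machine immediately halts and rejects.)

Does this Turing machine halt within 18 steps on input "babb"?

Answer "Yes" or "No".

Execution trace:
Initial: [q0]babb
Step 1: δ(q0, b) = (q0, b, R) → b[q0]abb
Step 2: δ(q0, a) = (q1, a, R) → ba[q1]bb
Step 3: δ(q1, b) = (qA, b, R) → bab[qA]b

The machine reaches the accept state qA and halts.
The machine halted after 3 steps (within the 18-step bound).

Answer: Yes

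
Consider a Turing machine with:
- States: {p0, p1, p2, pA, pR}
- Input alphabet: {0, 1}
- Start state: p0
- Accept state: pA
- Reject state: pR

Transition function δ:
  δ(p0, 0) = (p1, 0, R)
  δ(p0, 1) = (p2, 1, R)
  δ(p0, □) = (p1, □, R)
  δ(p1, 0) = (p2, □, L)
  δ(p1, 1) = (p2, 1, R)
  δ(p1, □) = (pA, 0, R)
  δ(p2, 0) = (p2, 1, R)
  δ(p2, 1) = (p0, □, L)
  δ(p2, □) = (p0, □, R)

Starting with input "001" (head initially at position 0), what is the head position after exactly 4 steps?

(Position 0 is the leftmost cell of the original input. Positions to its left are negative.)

Execution trace (head position shown):
Step 0: [p0]001  (head at position 0)
Step 1: move right → 0[p1]01  (head at position 1)
Step 2: move left → [p2]0□1  (head at position 0)
Step 3: move right → 1[p2]□1  (head at position 1)
Step 4: move right → 1□[p0]1  (head at position 2)

After 4 steps, the head is at position 2.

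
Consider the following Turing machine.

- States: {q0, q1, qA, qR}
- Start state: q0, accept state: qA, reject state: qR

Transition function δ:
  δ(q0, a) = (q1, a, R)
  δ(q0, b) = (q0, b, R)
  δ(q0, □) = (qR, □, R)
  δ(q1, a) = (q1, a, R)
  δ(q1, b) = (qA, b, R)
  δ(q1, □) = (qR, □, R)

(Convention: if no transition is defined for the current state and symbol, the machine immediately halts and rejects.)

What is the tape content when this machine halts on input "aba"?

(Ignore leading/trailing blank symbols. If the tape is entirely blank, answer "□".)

Execution trace:
Initial: [q0]aba
Step 1: δ(q0, a) = (q1, a, R) → a[q1]ba
Step 2: δ(q1, b) = (qA, b, R) → ab[qA]a

The machine reaches the accept state qA and halts.

Final tape (ignoring leading/trailing blanks): aba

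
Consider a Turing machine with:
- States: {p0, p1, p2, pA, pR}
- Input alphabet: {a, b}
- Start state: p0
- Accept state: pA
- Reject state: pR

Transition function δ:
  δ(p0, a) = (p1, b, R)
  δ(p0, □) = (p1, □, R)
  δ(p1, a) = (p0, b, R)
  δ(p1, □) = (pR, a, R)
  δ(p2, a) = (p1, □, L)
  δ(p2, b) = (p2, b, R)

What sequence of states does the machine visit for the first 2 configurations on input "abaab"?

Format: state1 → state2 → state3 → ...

Execution trace:
Initial: [p0]abaab
Step 1: δ(p0, a) = (p1, b, R) → b[p1]baab

No transition is defined for δ(p1, b). By convention the machine halts and rejects.

State sequence: p0 → p1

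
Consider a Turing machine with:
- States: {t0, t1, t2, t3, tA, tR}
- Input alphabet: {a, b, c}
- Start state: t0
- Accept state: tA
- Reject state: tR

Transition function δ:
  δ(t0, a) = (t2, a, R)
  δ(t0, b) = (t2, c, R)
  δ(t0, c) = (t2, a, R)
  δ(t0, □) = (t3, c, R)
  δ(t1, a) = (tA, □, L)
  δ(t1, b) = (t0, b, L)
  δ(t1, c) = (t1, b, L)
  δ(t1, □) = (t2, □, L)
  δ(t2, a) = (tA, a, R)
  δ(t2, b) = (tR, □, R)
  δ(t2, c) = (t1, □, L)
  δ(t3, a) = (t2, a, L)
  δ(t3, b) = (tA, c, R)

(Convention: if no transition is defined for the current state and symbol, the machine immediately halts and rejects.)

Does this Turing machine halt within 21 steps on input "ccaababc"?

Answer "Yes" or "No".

Execution trace:
Initial: [t0]ccaababc
Step 1: δ(t0, c) = (t2, a, R) → a[t2]caababc
Step 2: δ(t2, c) = (t1, □, L) → [t1]a□aababc
Step 3: δ(t1, a) = (tA, □, L) → [tA]□□□aababc

The machine reaches the accept state tA and halts.
The machine halted after 3 steps (within the 21-step bound).

Answer: Yes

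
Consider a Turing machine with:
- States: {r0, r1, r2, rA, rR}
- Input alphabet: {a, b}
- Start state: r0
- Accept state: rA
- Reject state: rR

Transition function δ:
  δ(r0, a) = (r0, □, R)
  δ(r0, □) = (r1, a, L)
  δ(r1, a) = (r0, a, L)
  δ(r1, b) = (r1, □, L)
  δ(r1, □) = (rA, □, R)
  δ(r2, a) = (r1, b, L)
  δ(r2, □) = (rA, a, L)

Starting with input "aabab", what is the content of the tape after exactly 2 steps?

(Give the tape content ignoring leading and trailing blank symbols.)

Execution trace:
Initial: [r0]aabab
Step 1: δ(r0, a) = (r0, □, R) → □[r0]abab
Step 2: δ(r0, a) = (r0, □, R) → □□[r0]bab

No transition is defined for δ(r0, b). By convention the machine halts and rejects.

After 2 steps, the tape (ignoring leading/trailing blanks) is: bab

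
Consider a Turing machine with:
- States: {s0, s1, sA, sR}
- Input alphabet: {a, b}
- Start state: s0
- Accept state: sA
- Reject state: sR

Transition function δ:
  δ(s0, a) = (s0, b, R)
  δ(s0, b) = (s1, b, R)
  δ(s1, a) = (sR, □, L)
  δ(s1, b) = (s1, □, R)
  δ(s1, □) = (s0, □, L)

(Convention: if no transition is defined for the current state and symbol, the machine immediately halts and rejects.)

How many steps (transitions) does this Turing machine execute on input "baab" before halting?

Execution trace:
Initial: [s0]baab
Step 1: δ(s0, b) = (s1, b, R) → b[s1]aab
Step 2: δ(s1, a) = (sR, □, L) → [sR]b□ab

The machine reaches the reject state sR and halts.

The machine executed 2 steps before halting.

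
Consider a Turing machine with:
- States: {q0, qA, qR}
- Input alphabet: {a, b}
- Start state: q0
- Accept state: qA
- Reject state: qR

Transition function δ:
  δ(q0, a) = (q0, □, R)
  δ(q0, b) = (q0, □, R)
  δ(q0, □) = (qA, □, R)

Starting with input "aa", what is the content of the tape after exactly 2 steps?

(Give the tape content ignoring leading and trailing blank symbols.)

Execution trace:
Initial: [q0]aa
Step 1: δ(q0, a) = (q0, □, R) → □[q0]a
Step 2: δ(q0, a) = (q0, □, R) → □□[q0]□

After 2 steps, the tape (ignoring leading/trailing blanks) is: □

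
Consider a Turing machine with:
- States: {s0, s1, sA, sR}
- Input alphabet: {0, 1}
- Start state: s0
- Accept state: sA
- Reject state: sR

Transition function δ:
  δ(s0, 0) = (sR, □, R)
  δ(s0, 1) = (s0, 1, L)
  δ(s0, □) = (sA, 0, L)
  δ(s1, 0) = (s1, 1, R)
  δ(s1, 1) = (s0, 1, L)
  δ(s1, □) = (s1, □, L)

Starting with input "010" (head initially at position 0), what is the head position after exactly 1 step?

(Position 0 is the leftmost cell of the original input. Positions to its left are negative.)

Execution trace (head position shown):
Step 0: [s0]010  (head at position 0)
Step 1: move right → □[sR]10  (head at position 1)

After 1 step, the head is at position 1.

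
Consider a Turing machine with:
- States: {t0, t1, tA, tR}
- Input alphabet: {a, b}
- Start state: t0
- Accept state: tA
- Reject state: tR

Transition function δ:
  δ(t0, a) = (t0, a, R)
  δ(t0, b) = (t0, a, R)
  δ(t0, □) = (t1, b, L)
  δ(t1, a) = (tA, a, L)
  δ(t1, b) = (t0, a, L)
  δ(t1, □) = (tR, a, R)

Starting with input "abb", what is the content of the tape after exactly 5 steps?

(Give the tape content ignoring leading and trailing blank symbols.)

Execution trace:
Initial: [t0]abb
Step 1: δ(t0, a) = (t0, a, R) → a[t0]bb
Step 2: δ(t0, b) = (t0, a, R) → aa[t0]b
Step 3: δ(t0, b) = (t0, a, R) → aaa[t0]□
Step 4: δ(t0, □) = (t1, b, L) → aa[t1]ab
Step 5: δ(t1, a) = (tA, a, L) → a[tA]aab

The machine reaches the accept state tA and halts.

After 5 steps, the tape (ignoring leading/trailing blanks) is: aaab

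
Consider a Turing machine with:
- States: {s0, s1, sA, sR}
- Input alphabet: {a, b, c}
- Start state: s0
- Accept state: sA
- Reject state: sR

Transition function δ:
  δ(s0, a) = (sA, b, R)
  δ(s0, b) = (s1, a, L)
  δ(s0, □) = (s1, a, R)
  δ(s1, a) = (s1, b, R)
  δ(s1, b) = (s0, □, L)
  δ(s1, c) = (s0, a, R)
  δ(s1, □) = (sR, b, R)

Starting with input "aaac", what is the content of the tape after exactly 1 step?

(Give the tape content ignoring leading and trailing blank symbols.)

Execution trace:
Initial: [s0]aaac
Step 1: δ(s0, a) = (sA, b, R) → b[sA]aac

The machine reaches the accept state sA and halts.

After 1 step, the tape (ignoring leading/trailing blanks) is: baac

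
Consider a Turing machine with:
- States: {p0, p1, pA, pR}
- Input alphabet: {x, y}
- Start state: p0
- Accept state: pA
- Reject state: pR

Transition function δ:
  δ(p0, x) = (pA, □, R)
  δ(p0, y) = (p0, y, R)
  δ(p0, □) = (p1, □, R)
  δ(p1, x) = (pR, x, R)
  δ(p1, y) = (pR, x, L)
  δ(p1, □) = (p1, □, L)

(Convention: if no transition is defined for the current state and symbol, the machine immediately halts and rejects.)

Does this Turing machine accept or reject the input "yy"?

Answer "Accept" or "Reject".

Execution trace:
Initial: [p0]yy
Step 1: δ(p0, y) = (p0, y, R) → y[p0]y
Step 2: δ(p0, y) = (p0, y, R) → yy[p0]□
Step 3: δ(p0, □) = (p1, □, R) → yy□[p1]□
Step 4: δ(p1, □) = (p1, □, L) → yy[p1]□□
Step 5: δ(p1, □) = (p1, □, L) → y[p1]y□□
Step 6: δ(p1, y) = (pR, x, L) → [pR]yx□□

The machine reaches the reject state pR and halts.

Answer: Reject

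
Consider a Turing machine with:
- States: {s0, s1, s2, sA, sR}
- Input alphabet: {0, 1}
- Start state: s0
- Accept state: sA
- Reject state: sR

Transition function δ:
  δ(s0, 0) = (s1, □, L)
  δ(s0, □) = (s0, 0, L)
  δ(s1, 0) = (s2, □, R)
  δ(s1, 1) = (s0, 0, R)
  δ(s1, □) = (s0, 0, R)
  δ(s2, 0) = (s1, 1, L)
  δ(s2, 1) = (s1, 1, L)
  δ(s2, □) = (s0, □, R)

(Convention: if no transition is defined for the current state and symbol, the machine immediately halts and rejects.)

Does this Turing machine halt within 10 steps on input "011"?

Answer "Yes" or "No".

Execution trace:
Initial: [s0]011
Step 1: δ(s0, 0) = (s1, □, L) → [s1]□□11
Step 2: δ(s1, □) = (s0, 0, R) → 0[s0]□11
Step 3: δ(s0, □) = (s0, 0, L) → [s0]0011
Step 4: δ(s0, 0) = (s1, □, L) → [s1]□□011
Step 5: δ(s1, □) = (s0, 0, R) → 0[s0]□011
Step 6: δ(s0, □) = (s0, 0, L) → [s0]00011
Step 7: δ(s0, 0) = (s1, □, L) → [s1]□□0011
Step 8: δ(s1, □) = (s0, 0, R) → 0[s0]□0011
Step 9: δ(s0, □) = (s0, 0, L) → [s0]000011
Step 10: δ(s0, 0) = (s1, □, L) → [s1]□□00011

The machine has not reached a halting state after 10 steps.
The machine did not halt within the 10-step bound.

Answer: No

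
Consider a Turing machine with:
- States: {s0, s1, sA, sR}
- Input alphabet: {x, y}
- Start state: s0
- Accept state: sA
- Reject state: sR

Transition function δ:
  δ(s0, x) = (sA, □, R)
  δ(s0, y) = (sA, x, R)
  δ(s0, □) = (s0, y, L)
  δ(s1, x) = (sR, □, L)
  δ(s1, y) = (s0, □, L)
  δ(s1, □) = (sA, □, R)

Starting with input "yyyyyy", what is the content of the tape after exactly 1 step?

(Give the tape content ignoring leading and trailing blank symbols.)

Execution trace:
Initial: [s0]yyyyyy
Step 1: δ(s0, y) = (sA, x, R) → x[sA]yyyyy

The machine reaches the accept state sA and halts.

After 1 step, the tape (ignoring leading/trailing blanks) is: xyyyyy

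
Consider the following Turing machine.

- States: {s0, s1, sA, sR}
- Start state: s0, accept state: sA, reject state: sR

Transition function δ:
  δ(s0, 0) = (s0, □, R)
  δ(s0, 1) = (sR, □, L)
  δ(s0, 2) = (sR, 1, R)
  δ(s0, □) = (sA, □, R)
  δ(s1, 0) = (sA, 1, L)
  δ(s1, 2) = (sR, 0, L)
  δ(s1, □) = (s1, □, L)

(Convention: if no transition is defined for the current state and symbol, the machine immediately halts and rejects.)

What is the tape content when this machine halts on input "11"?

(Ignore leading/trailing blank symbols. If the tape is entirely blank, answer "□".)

Execution trace:
Initial: [s0]11
Step 1: δ(s0, 1) = (sR, □, L) → [sR]□□1

The machine reaches the reject state sR and halts.

Final tape (ignoring leading/trailing blanks): 1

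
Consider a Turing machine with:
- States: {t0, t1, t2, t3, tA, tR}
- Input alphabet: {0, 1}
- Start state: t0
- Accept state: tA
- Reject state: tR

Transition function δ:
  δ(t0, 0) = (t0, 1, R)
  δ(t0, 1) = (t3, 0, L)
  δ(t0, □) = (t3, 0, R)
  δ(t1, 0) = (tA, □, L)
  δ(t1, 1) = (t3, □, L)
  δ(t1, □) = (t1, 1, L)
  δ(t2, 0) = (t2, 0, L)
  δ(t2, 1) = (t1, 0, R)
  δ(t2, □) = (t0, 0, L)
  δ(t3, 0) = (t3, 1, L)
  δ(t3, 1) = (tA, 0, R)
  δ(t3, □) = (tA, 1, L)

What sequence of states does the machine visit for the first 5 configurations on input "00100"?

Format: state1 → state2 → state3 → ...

Execution trace:
Initial: [t0]00100
Step 1: δ(t0, 0) = (t0, 1, R) → 1[t0]0100
Step 2: δ(t0, 0) = (t0, 1, R) → 11[t0]100
Step 3: δ(t0, 1) = (t3, 0, L) → 1[t3]1000
Step 4: δ(t3, 1) = (tA, 0, R) → 10[tA]000

The machine reaches the accept state tA and halts.

State sequence: t0 → t0 → t0 → t3 → tA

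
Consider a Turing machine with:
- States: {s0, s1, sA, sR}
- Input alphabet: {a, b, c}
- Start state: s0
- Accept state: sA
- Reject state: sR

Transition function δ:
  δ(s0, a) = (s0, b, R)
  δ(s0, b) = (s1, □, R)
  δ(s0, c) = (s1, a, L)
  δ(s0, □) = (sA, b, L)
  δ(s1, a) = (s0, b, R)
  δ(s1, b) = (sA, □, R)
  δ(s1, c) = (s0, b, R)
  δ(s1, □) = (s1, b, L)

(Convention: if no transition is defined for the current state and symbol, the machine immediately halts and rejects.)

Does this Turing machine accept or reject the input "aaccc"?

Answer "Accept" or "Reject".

Execution trace:
Initial: [s0]aaccc
Step 1: δ(s0, a) = (s0, b, R) → b[s0]accc
Step 2: δ(s0, a) = (s0, b, R) → bb[s0]ccc
Step 3: δ(s0, c) = (s1, a, L) → b[s1]bacc
Step 4: δ(s1, b) = (sA, □, R) → b□[sA]acc

The machine reaches the accept state sA and halts.

Answer: Accept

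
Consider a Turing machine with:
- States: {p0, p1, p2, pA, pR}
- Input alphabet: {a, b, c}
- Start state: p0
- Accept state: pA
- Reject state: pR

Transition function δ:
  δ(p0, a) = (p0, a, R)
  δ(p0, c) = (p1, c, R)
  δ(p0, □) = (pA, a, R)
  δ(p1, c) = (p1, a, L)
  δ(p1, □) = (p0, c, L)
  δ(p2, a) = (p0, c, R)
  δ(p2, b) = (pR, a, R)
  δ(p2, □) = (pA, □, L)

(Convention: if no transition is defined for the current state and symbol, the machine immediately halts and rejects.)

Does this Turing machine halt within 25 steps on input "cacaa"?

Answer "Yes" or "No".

Execution trace:
Initial: [p0]cacaa
Step 1: δ(p0, c) = (p1, c, R) → c[p1]acaa

No transition is defined for δ(p1, a). By convention the machine halts and rejects.
The machine halted after 1 step (within the 25-step bound).

Answer: Yes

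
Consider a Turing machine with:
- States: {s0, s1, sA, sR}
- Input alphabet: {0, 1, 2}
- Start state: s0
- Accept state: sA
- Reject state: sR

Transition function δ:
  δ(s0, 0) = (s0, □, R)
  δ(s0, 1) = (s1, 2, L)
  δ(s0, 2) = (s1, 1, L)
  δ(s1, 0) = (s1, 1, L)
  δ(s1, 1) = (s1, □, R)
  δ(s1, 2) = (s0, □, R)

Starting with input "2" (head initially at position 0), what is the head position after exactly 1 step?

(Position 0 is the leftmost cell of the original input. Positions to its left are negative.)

Execution trace (head position shown):
Step 0: [s0]2  (head at position 0)
Step 1: move left → [s1]□1  (head at position -1)

After 1 step, the head is at position -1.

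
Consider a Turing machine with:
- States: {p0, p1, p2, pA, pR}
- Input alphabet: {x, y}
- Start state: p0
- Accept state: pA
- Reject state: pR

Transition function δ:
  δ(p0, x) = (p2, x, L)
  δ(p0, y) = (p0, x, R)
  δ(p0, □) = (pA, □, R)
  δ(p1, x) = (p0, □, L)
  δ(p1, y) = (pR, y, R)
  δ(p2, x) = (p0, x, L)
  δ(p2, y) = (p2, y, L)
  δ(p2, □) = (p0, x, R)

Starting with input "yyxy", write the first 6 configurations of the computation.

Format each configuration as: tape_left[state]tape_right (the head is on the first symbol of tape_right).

Transitions applied:
Step 1: δ(p0, y) = (p0, x, R)
Step 2: δ(p0, y) = (p0, x, R)
Step 3: δ(p0, x) = (p2, x, L)
Step 4: δ(p2, x) = (p0, x, L)
Step 5: δ(p0, x) = (p2, x, L)

The first 6 configurations are:
[p0]yyxy ⊢ x[p0]yxy ⊢ xx[p0]xy ⊢ x[p2]xxy ⊢ [p0]xxxy ⊢ [p2]□xxxy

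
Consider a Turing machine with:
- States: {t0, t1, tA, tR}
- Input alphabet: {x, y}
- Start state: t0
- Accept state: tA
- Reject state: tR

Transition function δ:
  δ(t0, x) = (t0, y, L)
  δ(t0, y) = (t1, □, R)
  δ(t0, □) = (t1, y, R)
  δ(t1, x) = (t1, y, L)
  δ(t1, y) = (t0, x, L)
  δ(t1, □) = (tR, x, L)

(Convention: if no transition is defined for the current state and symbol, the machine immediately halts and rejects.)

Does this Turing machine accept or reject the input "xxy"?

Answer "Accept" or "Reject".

Execution trace:
Initial: [t0]xxy
Step 1: δ(t0, x) = (t0, y, L) → [t0]□yxy
Step 2: δ(t0, □) = (t1, y, R) → y[t1]yxy
Step 3: δ(t1, y) = (t0, x, L) → [t0]yxxy
Step 4: δ(t0, y) = (t1, □, R) → □[t1]xxy
Step 5: δ(t1, x) = (t1, y, L) → [t1]□yxy
Step 6: δ(t1, □) = (tR, x, L) → [tR]□xyxy

The machine reaches the reject state tR and halts.

Answer: Reject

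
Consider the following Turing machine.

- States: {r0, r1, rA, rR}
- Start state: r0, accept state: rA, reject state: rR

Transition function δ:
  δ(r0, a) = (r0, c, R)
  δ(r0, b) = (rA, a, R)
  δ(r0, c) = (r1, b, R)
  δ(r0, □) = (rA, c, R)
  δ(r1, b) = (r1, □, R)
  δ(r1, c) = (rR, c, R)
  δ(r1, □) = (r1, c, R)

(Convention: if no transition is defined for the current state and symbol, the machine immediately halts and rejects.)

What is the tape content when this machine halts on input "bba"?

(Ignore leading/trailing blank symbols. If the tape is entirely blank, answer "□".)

Execution trace:
Initial: [r0]bba
Step 1: δ(r0, b) = (rA, a, R) → a[rA]ba

The machine reaches the accept state rA and halts.

Final tape (ignoring leading/trailing blanks): aba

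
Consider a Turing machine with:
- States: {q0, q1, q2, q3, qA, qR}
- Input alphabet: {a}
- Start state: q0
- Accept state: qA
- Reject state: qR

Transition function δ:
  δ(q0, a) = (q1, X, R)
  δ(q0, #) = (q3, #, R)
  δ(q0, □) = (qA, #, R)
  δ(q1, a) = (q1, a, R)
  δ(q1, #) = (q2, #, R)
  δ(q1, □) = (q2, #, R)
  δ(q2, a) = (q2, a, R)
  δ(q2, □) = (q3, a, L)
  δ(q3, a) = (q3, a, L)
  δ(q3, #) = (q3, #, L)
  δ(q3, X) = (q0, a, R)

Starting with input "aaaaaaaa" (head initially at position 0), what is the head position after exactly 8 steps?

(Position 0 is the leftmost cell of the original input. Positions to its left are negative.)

Execution trace (head position shown):
Step 0: [q0]aaaaaaaa  (head at position 0)
Step 1: move right → X[q1]aaaaaaa  (head at position 1)
Step 2: move right → Xa[q1]aaaaaa  (head at position 2)
Step 3: move right → Xaa[q1]aaaaa  (head at position 3)
Step 4: move right → Xaaa[q1]aaaa  (head at position 4)
Step 5: move right → Xaaaa[q1]aaa  (head at position 5)
Step 6: move right → Xaaaaa[q1]aa  (head at position 6)
Step 7: move right → Xaaaaaa[q1]a  (head at position 7)
Step 8: move right → Xaaaaaaa[q1]□  (head at position 8)

After 8 steps, the head is at position 8.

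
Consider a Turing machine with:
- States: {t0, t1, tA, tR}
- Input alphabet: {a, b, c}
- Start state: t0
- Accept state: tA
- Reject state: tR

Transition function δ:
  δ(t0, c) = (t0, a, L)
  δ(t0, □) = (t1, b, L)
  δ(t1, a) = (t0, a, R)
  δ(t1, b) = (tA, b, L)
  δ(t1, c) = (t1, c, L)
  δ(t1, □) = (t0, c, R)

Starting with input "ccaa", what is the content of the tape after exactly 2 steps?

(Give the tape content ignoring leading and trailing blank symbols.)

Execution trace:
Initial: [t0]ccaa
Step 1: δ(t0, c) = (t0, a, L) → [t0]□acaa
Step 2: δ(t0, □) = (t1, b, L) → [t1]□bacaa

After 2 steps, the tape (ignoring leading/trailing blanks) is: bacaa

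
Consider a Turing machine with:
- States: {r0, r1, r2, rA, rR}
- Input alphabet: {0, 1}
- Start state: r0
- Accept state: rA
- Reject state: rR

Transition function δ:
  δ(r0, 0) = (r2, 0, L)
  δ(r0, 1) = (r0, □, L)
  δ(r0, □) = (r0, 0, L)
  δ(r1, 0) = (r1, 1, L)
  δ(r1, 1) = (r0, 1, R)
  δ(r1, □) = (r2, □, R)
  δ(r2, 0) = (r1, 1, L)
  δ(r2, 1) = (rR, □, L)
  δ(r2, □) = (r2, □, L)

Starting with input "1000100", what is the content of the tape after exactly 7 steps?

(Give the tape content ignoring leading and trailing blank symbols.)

Execution trace:
Initial: [r0]1000100
Step 1: δ(r0, 1) = (r0, □, L) → [r0]□□000100
Step 2: δ(r0, □) = (r0, 0, L) → [r0]□0□000100
Step 3: δ(r0, □) = (r0, 0, L) → [r0]□00□000100
Step 4: δ(r0, □) = (r0, 0, L) → [r0]□000□000100
Step 5: δ(r0, □) = (r0, 0, L) → [r0]□0000□000100
Step 6: δ(r0, □) = (r0, 0, L) → [r0]□00000□000100
Step 7: δ(r0, □) = (r0, 0, L) → [r0]□000000□000100

After 7 steps, the tape (ignoring leading/trailing blanks) is: 000000□000100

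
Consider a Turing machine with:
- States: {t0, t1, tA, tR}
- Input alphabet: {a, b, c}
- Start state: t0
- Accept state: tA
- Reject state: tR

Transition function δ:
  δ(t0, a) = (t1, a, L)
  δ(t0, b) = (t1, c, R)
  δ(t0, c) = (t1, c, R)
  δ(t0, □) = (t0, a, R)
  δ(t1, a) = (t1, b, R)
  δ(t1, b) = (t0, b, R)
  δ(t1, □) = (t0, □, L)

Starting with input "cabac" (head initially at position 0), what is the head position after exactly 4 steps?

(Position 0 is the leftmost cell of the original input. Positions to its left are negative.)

Execution trace (head position shown):
Step 0: [t0]cabac  (head at position 0)
Step 1: move right → c[t1]abac  (head at position 1)
Step 2: move right → cb[t1]bac  (head at position 2)
Step 3: move right → cbb[t0]ac  (head at position 3)
Step 4: move left → cb[t1]bac  (head at position 2)

After 4 steps, the head is at position 2.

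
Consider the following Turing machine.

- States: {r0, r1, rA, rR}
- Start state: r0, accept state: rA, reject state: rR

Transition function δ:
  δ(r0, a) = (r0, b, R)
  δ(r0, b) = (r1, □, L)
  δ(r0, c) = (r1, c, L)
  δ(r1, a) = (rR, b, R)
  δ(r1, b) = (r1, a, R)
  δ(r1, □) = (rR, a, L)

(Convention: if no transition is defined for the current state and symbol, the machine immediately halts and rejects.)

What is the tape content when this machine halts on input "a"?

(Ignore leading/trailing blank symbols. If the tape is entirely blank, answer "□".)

Execution trace:
Initial: [r0]a
Step 1: δ(r0, a) = (r0, b, R) → b[r0]□

No transition is defined for δ(r0, □). By convention the machine halts and rejects.

Final tape (ignoring leading/trailing blanks): b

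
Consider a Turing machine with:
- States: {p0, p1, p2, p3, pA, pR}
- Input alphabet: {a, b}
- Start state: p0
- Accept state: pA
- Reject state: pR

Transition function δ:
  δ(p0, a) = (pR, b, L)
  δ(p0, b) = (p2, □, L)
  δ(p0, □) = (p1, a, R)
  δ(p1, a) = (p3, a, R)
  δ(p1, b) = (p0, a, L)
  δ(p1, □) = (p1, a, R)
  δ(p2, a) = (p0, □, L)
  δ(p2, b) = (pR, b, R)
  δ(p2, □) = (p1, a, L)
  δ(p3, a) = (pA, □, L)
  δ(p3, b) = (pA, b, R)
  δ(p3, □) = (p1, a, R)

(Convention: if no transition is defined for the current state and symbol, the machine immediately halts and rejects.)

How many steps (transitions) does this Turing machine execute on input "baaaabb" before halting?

Execution trace:
Initial: [p0]baaaabb
Step 1: δ(p0, b) = (p2, □, L) → [p2]□□aaaabb
Step 2: δ(p2, □) = (p1, a, L) → [p1]□a□aaaabb
Step 3: δ(p1, □) = (p1, a, R) → a[p1]a□aaaabb
Step 4: δ(p1, a) = (p3, a, R) → aa[p3]□aaaabb
Step 5: δ(p3, □) = (p1, a, R) → aaa[p1]aaaabb
Step 6: δ(p1, a) = (p3, a, R) → aaaa[p3]aaabb
Step 7: δ(p3, a) = (pA, □, L) → aaa[pA]a□aabb

The machine reaches the accept state pA and halts.

The machine executed 7 steps before halting.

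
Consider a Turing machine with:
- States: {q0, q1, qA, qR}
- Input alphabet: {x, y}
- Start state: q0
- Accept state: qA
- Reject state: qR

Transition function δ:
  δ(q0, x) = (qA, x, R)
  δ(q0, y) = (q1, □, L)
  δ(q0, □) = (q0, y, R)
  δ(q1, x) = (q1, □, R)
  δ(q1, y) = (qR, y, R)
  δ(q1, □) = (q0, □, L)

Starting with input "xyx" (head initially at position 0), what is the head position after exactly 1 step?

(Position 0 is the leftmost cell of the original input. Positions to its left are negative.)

Execution trace (head position shown):
Step 0: [q0]xyx  (head at position 0)
Step 1: move right → x[qA]yx  (head at position 1)

After 1 step, the head is at position 1.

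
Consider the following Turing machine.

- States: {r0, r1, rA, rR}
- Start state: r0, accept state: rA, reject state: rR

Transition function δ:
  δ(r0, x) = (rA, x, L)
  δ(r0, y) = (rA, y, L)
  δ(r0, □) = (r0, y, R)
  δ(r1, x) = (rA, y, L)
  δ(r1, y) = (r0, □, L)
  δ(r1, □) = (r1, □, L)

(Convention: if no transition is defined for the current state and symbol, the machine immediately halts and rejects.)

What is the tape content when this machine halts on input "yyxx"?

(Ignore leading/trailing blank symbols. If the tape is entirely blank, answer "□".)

Execution trace:
Initial: [r0]yyxx
Step 1: δ(r0, y) = (rA, y, L) → [rA]□yyxx

The machine reaches the accept state rA and halts.

Final tape (ignoring leading/trailing blanks): yyxx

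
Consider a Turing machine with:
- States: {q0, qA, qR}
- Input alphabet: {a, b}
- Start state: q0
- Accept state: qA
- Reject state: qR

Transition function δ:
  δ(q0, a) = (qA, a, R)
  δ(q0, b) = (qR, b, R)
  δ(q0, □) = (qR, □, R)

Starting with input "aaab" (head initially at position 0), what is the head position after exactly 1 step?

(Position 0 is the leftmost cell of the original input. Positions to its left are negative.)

Execution trace (head position shown):
Step 0: [q0]aaab  (head at position 0)
Step 1: move right → a[qA]aab  (head at position 1)

After 1 step, the head is at position 1.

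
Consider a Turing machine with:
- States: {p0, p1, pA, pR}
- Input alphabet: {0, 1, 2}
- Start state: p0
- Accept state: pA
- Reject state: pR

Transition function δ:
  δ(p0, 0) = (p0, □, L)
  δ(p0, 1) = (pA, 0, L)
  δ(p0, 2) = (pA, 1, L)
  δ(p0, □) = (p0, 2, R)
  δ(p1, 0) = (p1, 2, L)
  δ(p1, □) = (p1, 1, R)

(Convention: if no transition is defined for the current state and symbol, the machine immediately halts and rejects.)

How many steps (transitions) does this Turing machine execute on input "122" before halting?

Execution trace:
Initial: [p0]122
Step 1: δ(p0, 1) = (pA, 0, L) → [pA]□022

The machine reaches the accept state pA and halts.

The machine executed 1 step before halting.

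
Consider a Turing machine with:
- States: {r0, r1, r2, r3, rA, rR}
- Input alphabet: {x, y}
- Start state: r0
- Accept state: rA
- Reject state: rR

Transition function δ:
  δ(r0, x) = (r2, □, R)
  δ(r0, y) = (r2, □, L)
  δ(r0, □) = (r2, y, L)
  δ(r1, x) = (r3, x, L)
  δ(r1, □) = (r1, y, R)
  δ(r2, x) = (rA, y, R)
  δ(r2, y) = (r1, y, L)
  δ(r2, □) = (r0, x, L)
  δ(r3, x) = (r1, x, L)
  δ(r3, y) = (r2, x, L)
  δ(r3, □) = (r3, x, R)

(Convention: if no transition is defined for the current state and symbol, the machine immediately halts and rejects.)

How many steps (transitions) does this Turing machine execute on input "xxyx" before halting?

Execution trace:
Initial: [r0]xxyx
Step 1: δ(r0, x) = (r2, □, R) → □[r2]xyx
Step 2: δ(r2, x) = (rA, y, R) → □y[rA]yx

The machine reaches the accept state rA and halts.

The machine executed 2 steps before halting.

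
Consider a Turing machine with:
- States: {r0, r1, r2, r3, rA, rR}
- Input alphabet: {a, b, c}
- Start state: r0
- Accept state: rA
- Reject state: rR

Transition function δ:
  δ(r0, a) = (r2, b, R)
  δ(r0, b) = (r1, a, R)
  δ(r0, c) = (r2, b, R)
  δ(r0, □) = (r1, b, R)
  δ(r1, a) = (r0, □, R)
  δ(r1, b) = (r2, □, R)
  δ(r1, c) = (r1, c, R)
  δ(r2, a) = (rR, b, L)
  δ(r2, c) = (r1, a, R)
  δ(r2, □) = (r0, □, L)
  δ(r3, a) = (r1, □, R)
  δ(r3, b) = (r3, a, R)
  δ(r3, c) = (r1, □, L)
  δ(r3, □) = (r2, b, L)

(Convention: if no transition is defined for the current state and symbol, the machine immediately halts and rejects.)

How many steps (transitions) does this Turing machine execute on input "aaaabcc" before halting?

Execution trace:
Initial: [r0]aaaabcc
Step 1: δ(r0, a) = (r2, b, R) → b[r2]aaabcc
Step 2: δ(r2, a) = (rR, b, L) → [rR]bbaabcc

The machine reaches the reject state rR and halts.

The machine executed 2 steps before halting.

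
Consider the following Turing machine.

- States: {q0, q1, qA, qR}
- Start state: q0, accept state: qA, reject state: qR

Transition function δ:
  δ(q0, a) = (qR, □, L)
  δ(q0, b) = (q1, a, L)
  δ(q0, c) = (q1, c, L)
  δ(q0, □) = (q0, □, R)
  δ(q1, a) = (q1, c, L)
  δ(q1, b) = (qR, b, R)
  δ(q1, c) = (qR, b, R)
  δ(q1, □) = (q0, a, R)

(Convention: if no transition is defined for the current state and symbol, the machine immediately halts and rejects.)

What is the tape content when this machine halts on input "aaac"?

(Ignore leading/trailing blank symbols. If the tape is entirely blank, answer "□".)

Execution trace:
Initial: [q0]aaac
Step 1: δ(q0, a) = (qR, □, L) → [qR]□□aac

The machine reaches the reject state qR and halts.

Final tape (ignoring leading/trailing blanks): aac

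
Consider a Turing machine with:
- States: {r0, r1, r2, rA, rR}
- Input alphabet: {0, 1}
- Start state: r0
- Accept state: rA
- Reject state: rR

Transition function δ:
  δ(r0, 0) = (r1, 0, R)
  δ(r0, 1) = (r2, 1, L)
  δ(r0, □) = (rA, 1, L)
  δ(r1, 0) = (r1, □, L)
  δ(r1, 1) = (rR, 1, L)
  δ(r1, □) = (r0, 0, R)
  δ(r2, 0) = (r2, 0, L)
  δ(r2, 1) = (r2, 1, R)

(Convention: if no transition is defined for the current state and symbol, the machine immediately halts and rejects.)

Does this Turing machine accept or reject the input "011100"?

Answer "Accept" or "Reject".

Execution trace:
Initial: [r0]011100
Step 1: δ(r0, 0) = (r1, 0, R) → 0[r1]11100
Step 2: δ(r1, 1) = (rR, 1, L) → [rR]011100

The machine reaches the reject state rR and halts.

Answer: Reject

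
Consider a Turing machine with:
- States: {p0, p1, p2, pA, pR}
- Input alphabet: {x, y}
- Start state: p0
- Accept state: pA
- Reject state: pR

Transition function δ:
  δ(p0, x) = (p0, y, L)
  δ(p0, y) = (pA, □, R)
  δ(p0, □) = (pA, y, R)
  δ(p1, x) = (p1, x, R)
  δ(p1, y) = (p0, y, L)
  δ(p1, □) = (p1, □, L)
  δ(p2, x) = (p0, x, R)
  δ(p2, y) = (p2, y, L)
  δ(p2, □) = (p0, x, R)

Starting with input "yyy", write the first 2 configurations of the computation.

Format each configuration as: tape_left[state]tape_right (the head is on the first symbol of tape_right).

Transitions applied:
Step 1: δ(p0, y) = (pA, □, R)

The first 2 configurations are:
[p0]yyy ⊢ □[pA]yy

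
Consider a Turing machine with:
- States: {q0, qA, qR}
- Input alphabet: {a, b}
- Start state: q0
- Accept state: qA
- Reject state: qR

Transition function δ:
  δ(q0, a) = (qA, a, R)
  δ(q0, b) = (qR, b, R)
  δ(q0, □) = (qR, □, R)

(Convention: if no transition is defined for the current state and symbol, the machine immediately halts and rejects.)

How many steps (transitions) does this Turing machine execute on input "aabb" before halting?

Execution trace:
Initial: [q0]aabb
Step 1: δ(q0, a) = (qA, a, R) → a[qA]abb

The machine reaches the accept state qA and halts.

The machine executed 1 step before halting.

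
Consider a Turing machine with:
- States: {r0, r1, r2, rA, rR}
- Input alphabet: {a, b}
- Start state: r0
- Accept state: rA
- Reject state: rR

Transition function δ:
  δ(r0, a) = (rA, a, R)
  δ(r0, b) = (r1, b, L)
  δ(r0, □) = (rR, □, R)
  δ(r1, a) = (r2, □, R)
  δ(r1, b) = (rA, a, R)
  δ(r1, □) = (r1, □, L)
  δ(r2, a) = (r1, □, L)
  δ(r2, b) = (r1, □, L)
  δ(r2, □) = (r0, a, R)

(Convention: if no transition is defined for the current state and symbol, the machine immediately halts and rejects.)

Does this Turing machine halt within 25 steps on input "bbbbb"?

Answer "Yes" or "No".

Execution trace:
Initial: [r0]bbbbb
Step 1: δ(r0, b) = (r1, b, L) → [r1]□bbbbb
Step 2: δ(r1, □) = (r1, □, L) → [r1]□□bbbbb
Step 3: δ(r1, □) = (r1, □, L) → [r1]□□□bbbbb
Step 4: δ(r1, □) = (r1, □, L) → [r1]□□□□bbbbb
Step 5: δ(r1, □) = (r1, □, L) → [r1]□□□□□bbbbb
Step 6: δ(r1, □) = (r1, □, L) → [r1]□□□□□□bbbbb
Step 7: δ(r1, □) = (r1, □, L) → [r1]□□□□□□□bbbbb
Step 8: δ(r1, □) = (r1, □, L) → [r1]□□□□□□□□bbbbb
Step 9: δ(r1, □) = (r1, □, L) → [r1]□□□□□□□□□bbbbb
Step 10: δ(r1, □) = (r1, □, L) → [r1]□□□□□□□□□□bbbbb
Step 11: δ(r1, □) = (r1, □, L) → [r1]□□□□□□□□□□□bbbbb
Step 12: δ(r1, □) = (r1, □, L) → [r1]□□□□□□□□□□□□bbbbb
Step 13: δ(r1, □) = (r1, □, L) → [r1]□□□□□□□□□□□□□bbbbb
Step 14: δ(r1, □) = (r1, □, L) → [r1]□□□□□□□□□□□□□□bbbbb
Step 15: δ(r1, □) = (r1, □, L) → [r1]□□□□□□□□□□□□□□□bbbbb
Step 16: δ(r1, □) = (r1, □, L) → [r1]□□□□□□□□□□□□□□□□bbbbb
Step 17: δ(r1, □) = (r1, □, L) → [r1]□□□□□□□□□□□□□□□□□bbbbb
Step 18: δ(r1, □) = (r1, □, L) → [r1]□□□□□□□□□□□□□□□□□□bbbbb
Step 19: δ(r1, □) = (r1, □, L) → [r1]□□□□□□□□□□□□□□□□□□□bbbbb
Step 20: δ(r1, □) = (r1, □, L) → [r1]□□□□□□□□□□□□□□□□□□□□bbbbb
Step 21: δ(r1, □) = (r1, □, L) → [r1]□□□□□□□□□□□□□□□□□□□□□bbbbb
Step 22: δ(r1, □) = (r1, □, L) → [r1]□□□□□□□□□□□□□□□□□□□□□□bbbbb
Step 23: δ(r1, □) = (r1, □, L) → [r1]□□□□□□□□□□□□□□□□□□□□□□□bbbbb
Step 24: δ(r1, □) = (r1, □, L) → [r1]□□□□□□□□□□□□□□□□□□□□□□□□bbbbb
Step 25: δ(r1, □) = (r1, □, L) → [r1]□□□□□□□□□□□□□□□□□□□□□□□□□bbbbb

The machine has not reached a halting state after 25 steps.
The machine did not halt within the 25-step bound.

Answer: No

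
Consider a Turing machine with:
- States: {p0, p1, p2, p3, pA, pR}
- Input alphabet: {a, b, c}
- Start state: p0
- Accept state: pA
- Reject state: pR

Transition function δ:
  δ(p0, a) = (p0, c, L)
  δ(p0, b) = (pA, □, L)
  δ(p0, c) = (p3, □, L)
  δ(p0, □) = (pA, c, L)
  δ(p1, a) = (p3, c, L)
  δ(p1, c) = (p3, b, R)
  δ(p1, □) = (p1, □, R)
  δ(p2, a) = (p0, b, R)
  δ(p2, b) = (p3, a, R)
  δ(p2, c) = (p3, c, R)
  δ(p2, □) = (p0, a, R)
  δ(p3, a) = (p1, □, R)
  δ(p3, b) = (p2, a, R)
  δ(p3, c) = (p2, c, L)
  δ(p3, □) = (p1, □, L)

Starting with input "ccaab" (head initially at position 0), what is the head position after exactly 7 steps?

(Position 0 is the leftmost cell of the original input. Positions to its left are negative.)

Execution trace (head position shown):
Step 0: [p0]ccaab  (head at position 0)
Step 1: move left → [p3]□□caab  (head at position -1)
Step 2: move left → [p1]□□□caab  (head at position -2)
Step 3: move right → □[p1]□□caab  (head at position -1)
Step 4: move right → □□[p1]□caab  (head at position 0)
Step 5: move right → □□□[p1]caab  (head at position 1)
Step 6: move right → □□□b[p3]aab  (head at position 2)
Step 7: move right → □□□b□[p1]ab  (head at position 3)

After 7 steps, the head is at position 3.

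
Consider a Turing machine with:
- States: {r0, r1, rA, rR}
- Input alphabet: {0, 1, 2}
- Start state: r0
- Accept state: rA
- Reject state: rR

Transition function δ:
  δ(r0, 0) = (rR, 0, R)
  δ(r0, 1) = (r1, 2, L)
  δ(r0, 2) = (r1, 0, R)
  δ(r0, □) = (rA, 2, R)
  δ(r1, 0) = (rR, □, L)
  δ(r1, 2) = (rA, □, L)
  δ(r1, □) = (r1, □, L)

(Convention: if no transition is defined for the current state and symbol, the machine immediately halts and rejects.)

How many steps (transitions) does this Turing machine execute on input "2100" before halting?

Execution trace:
Initial: [r0]2100
Step 1: δ(r0, 2) = (r1, 0, R) → 0[r1]100

No transition is defined for δ(r1, 1). By convention the machine halts and rejects.

The machine executed 1 step before halting.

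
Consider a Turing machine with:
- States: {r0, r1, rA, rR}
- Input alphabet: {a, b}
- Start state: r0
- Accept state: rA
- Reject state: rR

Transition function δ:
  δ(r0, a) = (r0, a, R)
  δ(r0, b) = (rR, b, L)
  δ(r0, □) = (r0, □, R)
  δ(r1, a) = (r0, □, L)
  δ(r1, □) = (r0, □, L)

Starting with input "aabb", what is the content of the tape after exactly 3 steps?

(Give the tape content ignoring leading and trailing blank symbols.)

Execution trace:
Initial: [r0]aabb
Step 1: δ(r0, a) = (r0, a, R) → a[r0]abb
Step 2: δ(r0, a) = (r0, a, R) → aa[r0]bb
Step 3: δ(r0, b) = (rR, b, L) → a[rR]abb

The machine reaches the reject state rR and halts.

After 3 steps, the tape (ignoring leading/trailing blanks) is: aabb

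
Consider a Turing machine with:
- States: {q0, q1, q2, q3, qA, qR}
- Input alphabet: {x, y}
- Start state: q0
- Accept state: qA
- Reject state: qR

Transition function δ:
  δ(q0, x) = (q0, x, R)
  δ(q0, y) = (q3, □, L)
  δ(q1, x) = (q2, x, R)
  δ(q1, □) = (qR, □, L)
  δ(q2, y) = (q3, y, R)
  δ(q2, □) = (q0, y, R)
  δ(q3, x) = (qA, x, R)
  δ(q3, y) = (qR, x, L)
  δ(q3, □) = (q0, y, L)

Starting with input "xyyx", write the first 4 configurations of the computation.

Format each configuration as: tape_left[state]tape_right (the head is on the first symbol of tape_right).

Transitions applied:
Step 1: δ(q0, x) = (q0, x, R)
Step 2: δ(q0, y) = (q3, □, L)
Step 3: δ(q3, x) = (qA, x, R)

The first 4 configurations are:
[q0]xyyx ⊢ x[q0]yyx ⊢ [q3]x□yx ⊢ x[qA]□yx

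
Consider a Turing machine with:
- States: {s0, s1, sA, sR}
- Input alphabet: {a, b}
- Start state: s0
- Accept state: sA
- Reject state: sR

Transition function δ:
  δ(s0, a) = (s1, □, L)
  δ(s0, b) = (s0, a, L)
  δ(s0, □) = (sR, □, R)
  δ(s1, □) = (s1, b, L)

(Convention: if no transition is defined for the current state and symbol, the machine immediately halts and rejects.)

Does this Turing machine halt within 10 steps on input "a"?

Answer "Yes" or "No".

Execution trace:
Initial: [s0]a
Step 1: δ(s0, a) = (s1, □, L) → [s1]□□
Step 2: δ(s1, □) = (s1, b, L) → [s1]□b□
Step 3: δ(s1, □) = (s1, b, L) → [s1]□bb□
Step 4: δ(s1, □) = (s1, b, L) → [s1]□bbb□
Step 5: δ(s1, □) = (s1, b, L) → [s1]□bbbb□
Step 6: δ(s1, □) = (s1, b, L) → [s1]□bbbbb□
Step 7: δ(s1, □) = (s1, b, L) → [s1]□bbbbbb□
Step 8: δ(s1, □) = (s1, b, L) → [s1]□bbbbbbb□
Step 9: δ(s1, □) = (s1, b, L) → [s1]□bbbbbbbb□
Step 10: δ(s1, □) = (s1, b, L) → [s1]□bbbbbbbbb□

The machine has not reached a halting state after 10 steps.
The machine did not halt within the 10-step bound.

Answer: No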